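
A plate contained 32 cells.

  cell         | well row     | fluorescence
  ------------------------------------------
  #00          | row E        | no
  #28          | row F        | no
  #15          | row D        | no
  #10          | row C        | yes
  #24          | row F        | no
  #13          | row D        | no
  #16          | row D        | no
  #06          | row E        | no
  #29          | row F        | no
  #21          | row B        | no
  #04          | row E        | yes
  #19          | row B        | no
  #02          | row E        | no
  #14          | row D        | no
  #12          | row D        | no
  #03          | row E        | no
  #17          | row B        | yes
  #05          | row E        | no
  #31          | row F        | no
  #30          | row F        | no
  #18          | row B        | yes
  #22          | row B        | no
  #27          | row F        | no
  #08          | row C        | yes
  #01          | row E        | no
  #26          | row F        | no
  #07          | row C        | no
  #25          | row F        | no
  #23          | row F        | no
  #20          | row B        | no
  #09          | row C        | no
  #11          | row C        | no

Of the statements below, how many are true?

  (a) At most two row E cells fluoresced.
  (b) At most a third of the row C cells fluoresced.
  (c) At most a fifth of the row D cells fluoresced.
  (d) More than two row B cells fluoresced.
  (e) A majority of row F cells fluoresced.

(a) row E: |A| = 7, |A ∩ B| = 1; needs |A ∩ B| ≤ 2 — true.
(b) row C: |A| = 5, |A ∩ B| = 2; needs |A ∩ B| / |A| ≤ 1/3 — false.
(c) row D: |A| = 5, |A ∩ B| = 0; needs |A ∩ B| / |A| ≤ 1/5 — true.
(d) row B: |A| = 6, |A ∩ B| = 2; needs |A ∩ B| > 2 — false.
(e) row F: |A| = 9, |A ∩ B| = 0; needs |A ∩ B| > |A ∖ B| — false.

2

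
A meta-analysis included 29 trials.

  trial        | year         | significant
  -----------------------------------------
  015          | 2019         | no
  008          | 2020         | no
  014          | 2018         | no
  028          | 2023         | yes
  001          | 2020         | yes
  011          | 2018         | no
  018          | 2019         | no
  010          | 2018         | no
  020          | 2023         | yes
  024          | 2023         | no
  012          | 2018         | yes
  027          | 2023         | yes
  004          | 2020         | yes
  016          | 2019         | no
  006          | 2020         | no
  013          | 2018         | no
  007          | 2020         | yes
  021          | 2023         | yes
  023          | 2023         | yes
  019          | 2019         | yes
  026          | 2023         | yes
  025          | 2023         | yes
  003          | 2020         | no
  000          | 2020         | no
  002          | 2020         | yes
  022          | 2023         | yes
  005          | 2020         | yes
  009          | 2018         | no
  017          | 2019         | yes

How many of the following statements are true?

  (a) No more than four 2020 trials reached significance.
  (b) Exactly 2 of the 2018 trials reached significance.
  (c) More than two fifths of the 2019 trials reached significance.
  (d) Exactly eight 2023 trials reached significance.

(a) 2020: |A| = 9, |A ∩ B| = 5; needs |A ∩ B| ≤ 4 — false.
(b) 2018: |A| = 6, |A ∩ B| = 1; needs |A ∩ B| = 2 — false.
(c) 2019: |A| = 5, |A ∩ B| = 2; needs |A ∩ B| / |A| > 2/5 — false.
(d) 2023: |A| = 9, |A ∩ B| = 8; needs |A ∩ B| = 8 — true.

1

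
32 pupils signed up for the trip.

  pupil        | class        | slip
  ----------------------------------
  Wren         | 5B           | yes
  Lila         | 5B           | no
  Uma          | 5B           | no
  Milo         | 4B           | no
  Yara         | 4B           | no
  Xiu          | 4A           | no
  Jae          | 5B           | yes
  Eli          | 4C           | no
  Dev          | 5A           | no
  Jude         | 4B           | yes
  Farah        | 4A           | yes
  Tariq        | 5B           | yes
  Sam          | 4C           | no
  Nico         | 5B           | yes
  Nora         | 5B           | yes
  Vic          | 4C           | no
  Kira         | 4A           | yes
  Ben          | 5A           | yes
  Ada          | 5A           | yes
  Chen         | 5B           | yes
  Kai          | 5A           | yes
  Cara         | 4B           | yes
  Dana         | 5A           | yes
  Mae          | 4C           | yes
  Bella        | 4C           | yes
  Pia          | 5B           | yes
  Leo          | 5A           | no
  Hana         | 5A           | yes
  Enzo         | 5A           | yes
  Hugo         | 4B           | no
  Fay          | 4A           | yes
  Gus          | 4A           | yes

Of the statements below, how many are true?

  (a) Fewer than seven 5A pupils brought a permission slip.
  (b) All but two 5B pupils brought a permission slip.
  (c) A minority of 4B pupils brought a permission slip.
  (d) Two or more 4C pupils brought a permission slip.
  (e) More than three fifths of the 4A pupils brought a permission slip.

(a) 5A: |A| = 8, |A ∩ B| = 6; needs |A ∩ B| < 7 — true.
(b) 5B: |A| = 9, |A ∩ B| = 7; needs |A ∖ B| = 2 — true.
(c) 4B: |A| = 5, |A ∩ B| = 2; needs |A ∩ B| < |A ∖ B| — true.
(d) 4C: |A| = 5, |A ∩ B| = 2; needs |A ∩ B| ≥ 2 — true.
(e) 4A: |A| = 5, |A ∩ B| = 4; needs |A ∩ B| / |A| > 3/5 — true.

5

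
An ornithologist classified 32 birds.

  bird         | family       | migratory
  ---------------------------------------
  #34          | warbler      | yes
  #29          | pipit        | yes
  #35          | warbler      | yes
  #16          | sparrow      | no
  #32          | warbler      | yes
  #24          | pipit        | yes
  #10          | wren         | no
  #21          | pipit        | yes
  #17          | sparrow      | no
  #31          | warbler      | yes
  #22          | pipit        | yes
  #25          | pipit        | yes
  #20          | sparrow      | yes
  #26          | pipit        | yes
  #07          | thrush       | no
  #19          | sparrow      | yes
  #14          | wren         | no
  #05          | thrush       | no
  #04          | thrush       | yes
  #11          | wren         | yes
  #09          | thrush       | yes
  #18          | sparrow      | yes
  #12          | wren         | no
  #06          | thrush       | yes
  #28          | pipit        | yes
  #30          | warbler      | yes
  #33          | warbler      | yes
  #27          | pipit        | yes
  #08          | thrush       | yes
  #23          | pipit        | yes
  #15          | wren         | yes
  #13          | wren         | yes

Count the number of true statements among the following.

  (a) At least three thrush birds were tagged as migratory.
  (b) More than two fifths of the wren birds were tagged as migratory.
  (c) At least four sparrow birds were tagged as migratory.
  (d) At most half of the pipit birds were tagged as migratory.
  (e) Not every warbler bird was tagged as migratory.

2

(a) thrush: |A| = 6, |A ∩ B| = 4; needs |A ∩ B| ≥ 3 — true.
(b) wren: |A| = 6, |A ∩ B| = 3; needs |A ∩ B| / |A| > 2/5 — true.
(c) sparrow: |A| = 5, |A ∩ B| = 3; needs |A ∩ B| ≥ 4 — false.
(d) pipit: |A| = 9, |A ∩ B| = 9; needs |A ∩ B| ≤ |A ∖ B| — false.
(e) warbler: |A| = 6, |A ∩ B| = 6; needs A ⊄ B (|A ∖ B| ≥ 1) — false.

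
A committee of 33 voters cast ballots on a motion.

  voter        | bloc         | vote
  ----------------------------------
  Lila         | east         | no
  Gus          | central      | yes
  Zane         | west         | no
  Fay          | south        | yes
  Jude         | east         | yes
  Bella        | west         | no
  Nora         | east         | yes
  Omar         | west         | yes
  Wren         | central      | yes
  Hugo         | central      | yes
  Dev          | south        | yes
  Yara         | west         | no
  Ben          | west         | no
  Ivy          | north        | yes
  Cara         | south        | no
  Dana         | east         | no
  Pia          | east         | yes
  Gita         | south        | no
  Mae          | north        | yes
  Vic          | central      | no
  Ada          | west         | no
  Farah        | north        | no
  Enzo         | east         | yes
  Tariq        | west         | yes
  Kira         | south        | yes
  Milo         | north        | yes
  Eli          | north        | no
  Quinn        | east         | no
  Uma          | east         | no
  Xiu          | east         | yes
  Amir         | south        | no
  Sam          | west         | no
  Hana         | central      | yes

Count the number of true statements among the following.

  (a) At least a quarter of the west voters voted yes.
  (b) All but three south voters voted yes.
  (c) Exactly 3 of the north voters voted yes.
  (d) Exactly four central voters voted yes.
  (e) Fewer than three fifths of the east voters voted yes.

(a) west: |A| = 8, |A ∩ B| = 2; needs |A ∩ B| / |A| ≥ 1/4 — true.
(b) south: |A| = 6, |A ∩ B| = 3; needs |A ∖ B| = 3 — true.
(c) north: |A| = 5, |A ∩ B| = 3; needs |A ∩ B| = 3 — true.
(d) central: |A| = 5, |A ∩ B| = 4; needs |A ∩ B| = 4 — true.
(e) east: |A| = 9, |A ∩ B| = 5; needs |A ∩ B| / |A| < 3/5 — true.

5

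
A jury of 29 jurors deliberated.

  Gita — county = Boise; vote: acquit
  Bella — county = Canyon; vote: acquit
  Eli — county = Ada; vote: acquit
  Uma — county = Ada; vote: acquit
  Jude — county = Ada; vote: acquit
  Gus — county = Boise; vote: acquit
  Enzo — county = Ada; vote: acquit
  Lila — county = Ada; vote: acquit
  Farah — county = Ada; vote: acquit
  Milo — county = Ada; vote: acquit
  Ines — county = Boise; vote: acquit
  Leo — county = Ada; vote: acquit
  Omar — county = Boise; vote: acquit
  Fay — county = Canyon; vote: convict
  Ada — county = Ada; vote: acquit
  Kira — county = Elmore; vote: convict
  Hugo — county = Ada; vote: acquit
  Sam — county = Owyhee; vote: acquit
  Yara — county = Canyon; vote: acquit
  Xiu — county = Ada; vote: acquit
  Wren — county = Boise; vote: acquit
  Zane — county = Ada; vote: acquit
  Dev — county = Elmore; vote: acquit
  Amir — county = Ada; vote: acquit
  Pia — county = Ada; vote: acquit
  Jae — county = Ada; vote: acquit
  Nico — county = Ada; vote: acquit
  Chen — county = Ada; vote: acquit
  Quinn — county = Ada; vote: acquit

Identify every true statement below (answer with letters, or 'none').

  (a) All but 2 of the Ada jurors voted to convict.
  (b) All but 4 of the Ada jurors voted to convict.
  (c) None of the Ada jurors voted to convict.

(c)

|A| = 18, |A ∩ B| = 0, |A ∖ B| = 18.
(a) |A ∖ B| = 2: fails.
(b) |A ∖ B| = 4: fails.
(c) A ∩ B = ∅ (|A ∩ B| = 0): holds.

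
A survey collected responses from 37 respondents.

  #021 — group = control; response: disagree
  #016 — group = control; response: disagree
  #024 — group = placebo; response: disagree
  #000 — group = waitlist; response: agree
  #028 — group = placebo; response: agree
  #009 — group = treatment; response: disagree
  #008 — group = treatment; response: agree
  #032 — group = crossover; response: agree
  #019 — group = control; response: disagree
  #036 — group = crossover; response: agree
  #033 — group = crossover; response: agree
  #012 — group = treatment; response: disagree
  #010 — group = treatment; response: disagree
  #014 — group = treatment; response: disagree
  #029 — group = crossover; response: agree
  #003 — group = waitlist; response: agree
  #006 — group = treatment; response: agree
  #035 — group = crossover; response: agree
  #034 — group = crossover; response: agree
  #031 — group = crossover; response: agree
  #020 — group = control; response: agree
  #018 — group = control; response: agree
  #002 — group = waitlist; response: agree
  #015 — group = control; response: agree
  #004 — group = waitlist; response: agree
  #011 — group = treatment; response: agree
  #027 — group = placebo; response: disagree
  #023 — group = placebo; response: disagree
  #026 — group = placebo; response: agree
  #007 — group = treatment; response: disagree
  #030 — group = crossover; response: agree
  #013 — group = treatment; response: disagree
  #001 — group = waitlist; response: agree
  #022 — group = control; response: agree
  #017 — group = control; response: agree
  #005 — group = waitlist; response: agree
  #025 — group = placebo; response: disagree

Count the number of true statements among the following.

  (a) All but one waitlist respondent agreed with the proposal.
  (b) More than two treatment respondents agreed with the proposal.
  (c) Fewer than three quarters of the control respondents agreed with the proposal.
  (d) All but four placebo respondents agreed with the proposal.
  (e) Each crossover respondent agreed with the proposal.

(a) waitlist: |A| = 6, |A ∩ B| = 6; needs |A ∖ B| = 1 — false.
(b) treatment: |A| = 9, |A ∩ B| = 3; needs |A ∩ B| > 2 — true.
(c) control: |A| = 8, |A ∩ B| = 5; needs |A ∩ B| / |A| < 3/4 — true.
(d) placebo: |A| = 6, |A ∩ B| = 2; needs |A ∖ B| = 4 — true.
(e) crossover: |A| = 8, |A ∩ B| = 8; needs A ⊆ B, i.e. every element of A is in B (|A ∖ B| = 0) — true.

4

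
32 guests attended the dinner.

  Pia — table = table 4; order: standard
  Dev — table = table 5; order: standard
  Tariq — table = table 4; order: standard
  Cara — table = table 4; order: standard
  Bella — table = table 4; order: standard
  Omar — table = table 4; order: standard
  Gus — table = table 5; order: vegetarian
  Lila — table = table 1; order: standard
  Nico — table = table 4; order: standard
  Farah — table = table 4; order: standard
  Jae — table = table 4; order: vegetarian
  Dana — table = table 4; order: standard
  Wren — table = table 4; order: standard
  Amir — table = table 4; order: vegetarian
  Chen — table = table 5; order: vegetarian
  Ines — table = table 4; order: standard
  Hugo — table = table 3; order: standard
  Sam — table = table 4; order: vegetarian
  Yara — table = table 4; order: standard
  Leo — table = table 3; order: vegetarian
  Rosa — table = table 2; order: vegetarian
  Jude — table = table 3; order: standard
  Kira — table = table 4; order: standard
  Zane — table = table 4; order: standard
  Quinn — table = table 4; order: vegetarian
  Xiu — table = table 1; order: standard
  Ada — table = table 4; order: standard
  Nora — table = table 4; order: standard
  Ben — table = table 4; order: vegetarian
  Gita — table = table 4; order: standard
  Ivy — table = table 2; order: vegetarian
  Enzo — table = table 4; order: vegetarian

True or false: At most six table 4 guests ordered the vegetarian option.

'At most six table 4 guests ordered the vegetarian option' holds iff |A ∩ B| ≤ 6.
|A| = 22, |A ∩ B| = 6, |A ∖ B| = 16.
|A ∩ B| = 6, so the statement is true.

True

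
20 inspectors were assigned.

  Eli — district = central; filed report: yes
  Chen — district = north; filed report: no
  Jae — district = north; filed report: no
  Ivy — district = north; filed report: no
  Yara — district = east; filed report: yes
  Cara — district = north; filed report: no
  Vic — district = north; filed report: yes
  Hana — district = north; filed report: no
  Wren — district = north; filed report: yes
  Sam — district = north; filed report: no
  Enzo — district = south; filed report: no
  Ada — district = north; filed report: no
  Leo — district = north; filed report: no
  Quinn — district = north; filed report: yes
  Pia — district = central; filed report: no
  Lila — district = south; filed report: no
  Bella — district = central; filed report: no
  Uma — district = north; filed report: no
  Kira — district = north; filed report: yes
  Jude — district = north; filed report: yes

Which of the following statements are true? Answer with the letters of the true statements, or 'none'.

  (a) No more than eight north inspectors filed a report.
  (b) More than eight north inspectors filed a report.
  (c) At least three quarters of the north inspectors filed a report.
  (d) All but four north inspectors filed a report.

|A| = 14, |A ∩ B| = 5, |A ∖ B| = 9.
(a) |A ∩ B| ≤ 8: holds.
(b) |A ∩ B| > 8: fails.
(c) |A ∩ B| / |A| ≥ 3/4: fails.
(d) |A ∖ B| = 4: fails.

(a)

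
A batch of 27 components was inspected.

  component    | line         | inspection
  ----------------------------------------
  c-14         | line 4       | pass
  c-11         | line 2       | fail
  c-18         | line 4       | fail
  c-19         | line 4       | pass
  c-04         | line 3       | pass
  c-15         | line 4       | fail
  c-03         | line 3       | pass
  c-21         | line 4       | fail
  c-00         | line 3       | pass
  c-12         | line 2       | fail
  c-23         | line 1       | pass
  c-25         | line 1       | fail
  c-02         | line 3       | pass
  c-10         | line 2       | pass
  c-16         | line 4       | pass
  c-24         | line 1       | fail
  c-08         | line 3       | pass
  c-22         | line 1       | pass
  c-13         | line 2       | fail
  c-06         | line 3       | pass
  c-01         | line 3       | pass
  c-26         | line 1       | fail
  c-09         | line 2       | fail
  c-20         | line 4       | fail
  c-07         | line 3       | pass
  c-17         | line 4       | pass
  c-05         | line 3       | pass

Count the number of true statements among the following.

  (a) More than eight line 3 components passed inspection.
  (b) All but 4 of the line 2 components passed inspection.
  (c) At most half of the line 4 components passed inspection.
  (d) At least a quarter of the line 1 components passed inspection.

(a) line 3: |A| = 9, |A ∩ B| = 9; needs |A ∩ B| > 8 — true.
(b) line 2: |A| = 5, |A ∩ B| = 1; needs |A ∖ B| = 4 — true.
(c) line 4: |A| = 8, |A ∩ B| = 4; needs |A ∩ B| ≤ |A ∖ B| — true.
(d) line 1: |A| = 5, |A ∩ B| = 2; needs |A ∩ B| / |A| ≥ 1/4 — true.

4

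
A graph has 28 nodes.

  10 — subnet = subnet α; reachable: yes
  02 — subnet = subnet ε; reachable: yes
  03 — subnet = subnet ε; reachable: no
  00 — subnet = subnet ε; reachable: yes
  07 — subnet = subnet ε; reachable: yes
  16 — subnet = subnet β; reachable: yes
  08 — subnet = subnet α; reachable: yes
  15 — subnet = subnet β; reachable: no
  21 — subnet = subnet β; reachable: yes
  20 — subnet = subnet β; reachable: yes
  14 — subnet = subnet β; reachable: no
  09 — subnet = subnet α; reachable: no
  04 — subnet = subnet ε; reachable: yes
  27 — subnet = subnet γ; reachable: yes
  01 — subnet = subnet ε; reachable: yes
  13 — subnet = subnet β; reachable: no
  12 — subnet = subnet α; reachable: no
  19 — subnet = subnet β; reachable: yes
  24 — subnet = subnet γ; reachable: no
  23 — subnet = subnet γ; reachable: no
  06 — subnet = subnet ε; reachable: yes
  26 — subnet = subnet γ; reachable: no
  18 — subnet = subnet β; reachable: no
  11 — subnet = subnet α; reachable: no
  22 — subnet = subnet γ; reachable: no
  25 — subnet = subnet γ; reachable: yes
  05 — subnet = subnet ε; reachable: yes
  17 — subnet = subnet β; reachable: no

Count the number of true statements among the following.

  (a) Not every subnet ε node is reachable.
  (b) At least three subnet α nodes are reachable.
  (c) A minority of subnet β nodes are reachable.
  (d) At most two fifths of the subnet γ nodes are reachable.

3

(a) subnet ε: |A| = 8, |A ∩ B| = 7; needs A ⊄ B (|A ∖ B| ≥ 1) — true.
(b) subnet α: |A| = 5, |A ∩ B| = 2; needs |A ∩ B| ≥ 3 — false.
(c) subnet β: |A| = 9, |A ∩ B| = 4; needs |A ∩ B| < |A ∖ B| — true.
(d) subnet γ: |A| = 6, |A ∩ B| = 2; needs |A ∩ B| / |A| ≤ 2/5 — true.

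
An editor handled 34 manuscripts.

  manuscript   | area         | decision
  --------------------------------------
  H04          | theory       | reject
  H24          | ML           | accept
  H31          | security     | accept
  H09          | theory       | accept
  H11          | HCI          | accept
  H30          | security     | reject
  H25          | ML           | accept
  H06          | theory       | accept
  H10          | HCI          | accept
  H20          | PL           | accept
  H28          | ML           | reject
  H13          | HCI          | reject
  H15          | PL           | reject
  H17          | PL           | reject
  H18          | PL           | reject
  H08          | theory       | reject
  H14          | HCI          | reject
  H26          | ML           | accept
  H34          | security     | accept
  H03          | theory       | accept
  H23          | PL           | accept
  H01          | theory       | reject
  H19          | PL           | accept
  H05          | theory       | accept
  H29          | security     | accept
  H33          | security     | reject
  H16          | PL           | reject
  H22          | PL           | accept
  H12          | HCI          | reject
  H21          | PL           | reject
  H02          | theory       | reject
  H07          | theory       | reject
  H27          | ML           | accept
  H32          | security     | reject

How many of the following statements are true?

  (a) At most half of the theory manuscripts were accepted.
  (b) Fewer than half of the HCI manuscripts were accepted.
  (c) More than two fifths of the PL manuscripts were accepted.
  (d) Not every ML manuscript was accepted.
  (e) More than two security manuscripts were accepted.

5

(a) theory: |A| = 9, |A ∩ B| = 4; needs |A ∩ B| ≤ |A ∖ B| — true.
(b) HCI: |A| = 5, |A ∩ B| = 2; needs |A ∩ B| < |A ∖ B| — true.
(c) PL: |A| = 9, |A ∩ B| = 4; needs |A ∩ B| / |A| > 2/5 — true.
(d) ML: |A| = 5, |A ∩ B| = 4; needs A ⊄ B (|A ∖ B| ≥ 1) — true.
(e) security: |A| = 6, |A ∩ B| = 3; needs |A ∩ B| > 2 — true.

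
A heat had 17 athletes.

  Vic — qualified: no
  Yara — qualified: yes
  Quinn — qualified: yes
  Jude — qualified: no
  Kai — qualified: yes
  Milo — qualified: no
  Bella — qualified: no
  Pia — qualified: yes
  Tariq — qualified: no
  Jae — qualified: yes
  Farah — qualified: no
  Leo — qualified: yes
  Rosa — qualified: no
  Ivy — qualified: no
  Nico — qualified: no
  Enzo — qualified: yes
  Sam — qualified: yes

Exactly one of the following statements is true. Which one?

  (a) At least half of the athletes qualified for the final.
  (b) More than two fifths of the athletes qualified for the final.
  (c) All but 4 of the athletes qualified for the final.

|A| = 17, |A ∩ B| = 8, |A ∖ B| = 9.
(a) requires |A ∩ B| ≥ |A ∖ B|: false.
(b) requires |A ∩ B| / |A| > 2/5: true.
(c) requires |A ∖ B| = 4: false.

(b)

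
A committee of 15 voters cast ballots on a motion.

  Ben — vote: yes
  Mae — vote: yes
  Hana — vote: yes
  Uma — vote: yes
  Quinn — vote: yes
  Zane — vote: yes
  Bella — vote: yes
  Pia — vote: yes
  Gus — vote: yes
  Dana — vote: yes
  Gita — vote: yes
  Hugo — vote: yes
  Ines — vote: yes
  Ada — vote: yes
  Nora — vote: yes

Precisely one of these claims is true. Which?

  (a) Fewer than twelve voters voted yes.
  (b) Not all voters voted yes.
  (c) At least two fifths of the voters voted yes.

|A| = 15, |A ∩ B| = 15, |A ∖ B| = 0.
(a) requires |A ∩ B| < 12: false.
(b) requires A ⊄ B (|A ∖ B| ≥ 1): false.
(c) requires |A ∩ B| / |A| ≥ 2/5: true.

(c)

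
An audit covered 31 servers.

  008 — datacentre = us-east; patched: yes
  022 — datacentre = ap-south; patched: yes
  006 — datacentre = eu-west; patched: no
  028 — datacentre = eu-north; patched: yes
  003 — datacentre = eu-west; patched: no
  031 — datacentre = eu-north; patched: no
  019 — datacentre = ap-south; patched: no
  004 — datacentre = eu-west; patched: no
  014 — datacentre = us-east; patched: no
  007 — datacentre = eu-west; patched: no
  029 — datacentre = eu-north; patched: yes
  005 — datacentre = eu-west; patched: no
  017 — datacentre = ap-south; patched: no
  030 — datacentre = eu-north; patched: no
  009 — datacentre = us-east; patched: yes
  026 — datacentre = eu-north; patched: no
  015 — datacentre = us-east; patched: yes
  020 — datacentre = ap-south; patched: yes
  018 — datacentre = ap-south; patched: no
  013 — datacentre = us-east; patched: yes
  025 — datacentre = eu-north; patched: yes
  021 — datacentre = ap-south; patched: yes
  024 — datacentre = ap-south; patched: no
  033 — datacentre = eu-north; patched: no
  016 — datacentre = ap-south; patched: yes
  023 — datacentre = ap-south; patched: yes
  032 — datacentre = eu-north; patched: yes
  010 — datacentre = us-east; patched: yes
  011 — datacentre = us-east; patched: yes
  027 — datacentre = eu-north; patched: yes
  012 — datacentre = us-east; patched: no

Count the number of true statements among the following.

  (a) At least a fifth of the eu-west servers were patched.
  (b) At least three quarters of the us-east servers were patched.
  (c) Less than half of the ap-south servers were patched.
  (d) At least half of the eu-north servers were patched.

(a) eu-west: |A| = 5, |A ∩ B| = 0; needs |A ∩ B| / |A| ≥ 1/5 — false.
(b) us-east: |A| = 8, |A ∩ B| = 6; needs |A ∩ B| / |A| ≥ 3/4 — true.
(c) ap-south: |A| = 9, |A ∩ B| = 5; needs |A ∩ B| < |A ∖ B| — false.
(d) eu-north: |A| = 9, |A ∩ B| = 5; needs |A ∩ B| ≥ |A ∖ B| — true.

2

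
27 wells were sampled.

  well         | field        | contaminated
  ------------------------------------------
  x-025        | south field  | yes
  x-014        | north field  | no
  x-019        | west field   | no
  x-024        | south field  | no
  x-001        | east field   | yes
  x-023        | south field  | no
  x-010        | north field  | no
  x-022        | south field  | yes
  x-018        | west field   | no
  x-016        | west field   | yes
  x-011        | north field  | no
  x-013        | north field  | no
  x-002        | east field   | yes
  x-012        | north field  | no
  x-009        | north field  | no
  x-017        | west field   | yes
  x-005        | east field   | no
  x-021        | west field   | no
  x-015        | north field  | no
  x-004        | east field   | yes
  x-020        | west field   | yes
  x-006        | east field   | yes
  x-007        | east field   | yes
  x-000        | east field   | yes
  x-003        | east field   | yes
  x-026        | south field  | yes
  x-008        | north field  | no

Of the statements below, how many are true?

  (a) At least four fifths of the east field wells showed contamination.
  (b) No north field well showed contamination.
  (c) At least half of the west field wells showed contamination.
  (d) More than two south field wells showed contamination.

(a) east field: |A| = 8, |A ∩ B| = 7; needs |A ∩ B| / |A| ≥ 4/5 — true.
(b) north field: |A| = 8, |A ∩ B| = 0; needs A ∩ B = ∅ (|A ∩ B| = 0) — true.
(c) west field: |A| = 6, |A ∩ B| = 3; needs |A ∩ B| ≥ |A ∖ B| — true.
(d) south field: |A| = 5, |A ∩ B| = 3; needs |A ∩ B| > 2 — true.

4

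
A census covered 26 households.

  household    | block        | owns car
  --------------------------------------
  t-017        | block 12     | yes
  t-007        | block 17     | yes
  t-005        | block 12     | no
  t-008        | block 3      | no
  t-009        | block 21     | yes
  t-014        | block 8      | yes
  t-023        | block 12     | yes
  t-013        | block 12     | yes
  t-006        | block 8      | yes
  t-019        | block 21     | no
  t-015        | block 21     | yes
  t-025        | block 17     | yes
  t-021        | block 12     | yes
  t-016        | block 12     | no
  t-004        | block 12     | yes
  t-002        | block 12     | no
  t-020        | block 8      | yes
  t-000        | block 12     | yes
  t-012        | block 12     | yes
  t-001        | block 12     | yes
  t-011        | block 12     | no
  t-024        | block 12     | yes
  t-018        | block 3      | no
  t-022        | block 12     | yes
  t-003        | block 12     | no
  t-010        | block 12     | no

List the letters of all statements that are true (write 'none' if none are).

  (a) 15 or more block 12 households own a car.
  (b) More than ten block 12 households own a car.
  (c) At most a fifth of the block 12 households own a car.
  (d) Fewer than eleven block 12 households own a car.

|A| = 16, |A ∩ B| = 10, |A ∖ B| = 6.
(a) |A ∩ B| ≥ 15: fails.
(b) |A ∩ B| > 10: fails.
(c) |A ∩ B| / |A| ≤ 1/5: fails.
(d) |A ∩ B| < 11: holds.

(d)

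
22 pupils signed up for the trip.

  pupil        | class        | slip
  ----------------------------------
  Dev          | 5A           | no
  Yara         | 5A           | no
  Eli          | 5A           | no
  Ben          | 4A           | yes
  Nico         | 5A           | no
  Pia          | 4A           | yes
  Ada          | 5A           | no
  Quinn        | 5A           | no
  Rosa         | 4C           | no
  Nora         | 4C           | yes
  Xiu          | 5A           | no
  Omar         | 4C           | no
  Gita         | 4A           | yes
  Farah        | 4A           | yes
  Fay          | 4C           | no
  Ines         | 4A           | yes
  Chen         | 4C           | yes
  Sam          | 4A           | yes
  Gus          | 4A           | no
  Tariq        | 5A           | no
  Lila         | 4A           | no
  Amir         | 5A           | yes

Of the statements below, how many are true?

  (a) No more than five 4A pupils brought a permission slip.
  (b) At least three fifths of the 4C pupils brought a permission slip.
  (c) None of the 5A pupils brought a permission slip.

0

(a) 4A: |A| = 8, |A ∩ B| = 6; needs |A ∩ B| ≤ 5 — false.
(b) 4C: |A| = 5, |A ∩ B| = 2; needs |A ∩ B| / |A| ≥ 3/5 — false.
(c) 5A: |A| = 9, |A ∩ B| = 1; needs A ∩ B = ∅ (|A ∩ B| = 0) — false.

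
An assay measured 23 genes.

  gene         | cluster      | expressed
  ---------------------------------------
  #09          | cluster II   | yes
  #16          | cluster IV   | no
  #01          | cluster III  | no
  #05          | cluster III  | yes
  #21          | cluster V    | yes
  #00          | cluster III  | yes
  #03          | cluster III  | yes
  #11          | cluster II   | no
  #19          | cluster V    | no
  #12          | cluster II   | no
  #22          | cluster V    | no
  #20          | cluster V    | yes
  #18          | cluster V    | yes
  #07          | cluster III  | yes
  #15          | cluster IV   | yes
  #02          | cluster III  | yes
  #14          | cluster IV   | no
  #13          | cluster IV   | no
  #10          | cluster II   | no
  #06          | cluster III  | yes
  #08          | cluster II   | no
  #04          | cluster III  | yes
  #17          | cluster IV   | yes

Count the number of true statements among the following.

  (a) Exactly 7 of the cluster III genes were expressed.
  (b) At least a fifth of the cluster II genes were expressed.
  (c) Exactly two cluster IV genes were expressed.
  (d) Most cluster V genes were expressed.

(a) cluster III: |A| = 8, |A ∩ B| = 7; needs |A ∩ B| = 7 — true.
(b) cluster II: |A| = 5, |A ∩ B| = 1; needs |A ∩ B| / |A| ≥ 1/5 — true.
(c) cluster IV: |A| = 5, |A ∩ B| = 2; needs |A ∩ B| = 2 — true.
(d) cluster V: |A| = 5, |A ∩ B| = 3; needs |A ∩ B| > |A ∖ B| — true.

4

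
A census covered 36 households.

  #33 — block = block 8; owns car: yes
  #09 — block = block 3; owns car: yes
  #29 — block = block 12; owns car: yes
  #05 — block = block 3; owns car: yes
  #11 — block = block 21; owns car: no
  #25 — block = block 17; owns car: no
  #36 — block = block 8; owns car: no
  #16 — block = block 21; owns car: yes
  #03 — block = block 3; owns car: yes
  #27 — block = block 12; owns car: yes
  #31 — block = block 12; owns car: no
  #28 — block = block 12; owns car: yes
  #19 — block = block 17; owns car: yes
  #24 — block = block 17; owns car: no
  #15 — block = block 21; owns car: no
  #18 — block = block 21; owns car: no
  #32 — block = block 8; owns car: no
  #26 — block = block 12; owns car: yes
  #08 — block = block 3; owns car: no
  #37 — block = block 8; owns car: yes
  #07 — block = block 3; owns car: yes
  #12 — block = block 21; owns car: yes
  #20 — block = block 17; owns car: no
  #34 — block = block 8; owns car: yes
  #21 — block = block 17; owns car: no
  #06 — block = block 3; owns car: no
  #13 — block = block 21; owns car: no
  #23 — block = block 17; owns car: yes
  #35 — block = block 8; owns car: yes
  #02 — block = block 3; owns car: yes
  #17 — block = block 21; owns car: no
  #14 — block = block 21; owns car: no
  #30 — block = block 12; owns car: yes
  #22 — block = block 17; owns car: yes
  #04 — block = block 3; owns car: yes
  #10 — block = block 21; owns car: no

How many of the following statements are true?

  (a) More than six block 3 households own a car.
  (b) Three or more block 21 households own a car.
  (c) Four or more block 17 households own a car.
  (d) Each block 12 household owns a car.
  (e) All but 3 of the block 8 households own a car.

0

(a) block 3: |A| = 8, |A ∩ B| = 6; needs |A ∩ B| > 6 — false.
(b) block 21: |A| = 9, |A ∩ B| = 2; needs |A ∩ B| ≥ 3 — false.
(c) block 17: |A| = 7, |A ∩ B| = 3; needs |A ∩ B| ≥ 4 — false.
(d) block 12: |A| = 6, |A ∩ B| = 5; needs A ⊆ B, i.e. every element of A is in B (|A ∖ B| = 0) — false.
(e) block 8: |A| = 6, |A ∩ B| = 4; needs |A ∖ B| = 3 — false.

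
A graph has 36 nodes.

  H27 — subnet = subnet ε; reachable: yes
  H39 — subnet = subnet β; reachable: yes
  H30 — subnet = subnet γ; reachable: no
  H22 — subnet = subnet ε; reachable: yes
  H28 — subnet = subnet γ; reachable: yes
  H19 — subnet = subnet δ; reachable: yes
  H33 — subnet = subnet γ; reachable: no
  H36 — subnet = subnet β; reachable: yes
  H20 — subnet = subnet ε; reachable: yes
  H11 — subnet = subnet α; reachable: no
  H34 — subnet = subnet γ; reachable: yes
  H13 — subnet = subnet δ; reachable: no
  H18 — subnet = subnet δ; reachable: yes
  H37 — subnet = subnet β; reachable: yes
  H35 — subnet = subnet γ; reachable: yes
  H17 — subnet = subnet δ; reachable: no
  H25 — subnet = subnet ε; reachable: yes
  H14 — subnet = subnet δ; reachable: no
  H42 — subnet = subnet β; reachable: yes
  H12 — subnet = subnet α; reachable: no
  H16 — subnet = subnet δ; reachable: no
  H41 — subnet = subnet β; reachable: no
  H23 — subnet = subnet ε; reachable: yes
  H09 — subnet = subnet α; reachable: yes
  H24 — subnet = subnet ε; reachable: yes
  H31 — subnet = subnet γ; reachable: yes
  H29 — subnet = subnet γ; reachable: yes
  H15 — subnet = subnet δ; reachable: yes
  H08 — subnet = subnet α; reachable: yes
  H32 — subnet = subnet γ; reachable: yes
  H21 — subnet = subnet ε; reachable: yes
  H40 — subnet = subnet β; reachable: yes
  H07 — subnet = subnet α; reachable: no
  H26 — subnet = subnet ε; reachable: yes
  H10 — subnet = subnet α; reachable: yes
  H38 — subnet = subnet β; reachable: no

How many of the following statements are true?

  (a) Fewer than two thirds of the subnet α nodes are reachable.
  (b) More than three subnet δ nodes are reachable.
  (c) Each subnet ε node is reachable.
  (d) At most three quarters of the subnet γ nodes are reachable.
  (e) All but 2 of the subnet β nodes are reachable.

4

(a) subnet α: |A| = 6, |A ∩ B| = 3; needs |A ∩ B| / |A| < 2/3 — true.
(b) subnet δ: |A| = 7, |A ∩ B| = 3; needs |A ∩ B| > 3 — false.
(c) subnet ε: |A| = 8, |A ∩ B| = 8; needs A ⊆ B, i.e. every element of A is in B (|A ∖ B| = 0) — true.
(d) subnet γ: |A| = 8, |A ∩ B| = 6; needs |A ∩ B| / |A| ≤ 3/4 — true.
(e) subnet β: |A| = 7, |A ∩ B| = 5; needs |A ∖ B| = 2 — true.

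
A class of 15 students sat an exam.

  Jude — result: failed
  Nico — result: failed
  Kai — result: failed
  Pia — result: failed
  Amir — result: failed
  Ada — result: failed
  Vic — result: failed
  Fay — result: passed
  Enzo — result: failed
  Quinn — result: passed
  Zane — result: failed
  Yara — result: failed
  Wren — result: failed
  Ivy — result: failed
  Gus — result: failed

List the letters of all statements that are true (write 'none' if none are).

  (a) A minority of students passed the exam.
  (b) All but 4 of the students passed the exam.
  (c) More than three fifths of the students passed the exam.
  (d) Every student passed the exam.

|A| = 15, |A ∩ B| = 2, |A ∖ B| = 13.
(a) |A ∩ B| < |A ∖ B|: holds.
(b) |A ∖ B| = 4: fails.
(c) |A ∩ B| / |A| > 3/5: fails.
(d) A ⊆ B, i.e. every element of A is in B (|A ∖ B| = 0): fails.

(a)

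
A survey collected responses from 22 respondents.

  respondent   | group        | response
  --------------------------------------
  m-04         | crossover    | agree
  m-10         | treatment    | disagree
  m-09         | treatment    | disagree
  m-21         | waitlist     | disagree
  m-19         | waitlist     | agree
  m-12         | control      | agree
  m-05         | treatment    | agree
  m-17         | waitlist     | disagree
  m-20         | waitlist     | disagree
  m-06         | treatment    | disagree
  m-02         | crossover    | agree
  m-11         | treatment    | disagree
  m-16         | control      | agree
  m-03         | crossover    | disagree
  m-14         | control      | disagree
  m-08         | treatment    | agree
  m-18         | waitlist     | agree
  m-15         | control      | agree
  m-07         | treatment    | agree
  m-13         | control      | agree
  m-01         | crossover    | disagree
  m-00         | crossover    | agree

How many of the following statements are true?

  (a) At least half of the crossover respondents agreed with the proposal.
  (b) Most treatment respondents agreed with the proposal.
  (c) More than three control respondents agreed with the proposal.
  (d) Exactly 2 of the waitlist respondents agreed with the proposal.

3

(a) crossover: |A| = 5, |A ∩ B| = 3; needs |A ∩ B| ≥ |A ∖ B| — true.
(b) treatment: |A| = 7, |A ∩ B| = 3; needs |A ∩ B| > |A ∖ B| — false.
(c) control: |A| = 5, |A ∩ B| = 4; needs |A ∩ B| > 3 — true.
(d) waitlist: |A| = 5, |A ∩ B| = 2; needs |A ∩ B| = 2 — true.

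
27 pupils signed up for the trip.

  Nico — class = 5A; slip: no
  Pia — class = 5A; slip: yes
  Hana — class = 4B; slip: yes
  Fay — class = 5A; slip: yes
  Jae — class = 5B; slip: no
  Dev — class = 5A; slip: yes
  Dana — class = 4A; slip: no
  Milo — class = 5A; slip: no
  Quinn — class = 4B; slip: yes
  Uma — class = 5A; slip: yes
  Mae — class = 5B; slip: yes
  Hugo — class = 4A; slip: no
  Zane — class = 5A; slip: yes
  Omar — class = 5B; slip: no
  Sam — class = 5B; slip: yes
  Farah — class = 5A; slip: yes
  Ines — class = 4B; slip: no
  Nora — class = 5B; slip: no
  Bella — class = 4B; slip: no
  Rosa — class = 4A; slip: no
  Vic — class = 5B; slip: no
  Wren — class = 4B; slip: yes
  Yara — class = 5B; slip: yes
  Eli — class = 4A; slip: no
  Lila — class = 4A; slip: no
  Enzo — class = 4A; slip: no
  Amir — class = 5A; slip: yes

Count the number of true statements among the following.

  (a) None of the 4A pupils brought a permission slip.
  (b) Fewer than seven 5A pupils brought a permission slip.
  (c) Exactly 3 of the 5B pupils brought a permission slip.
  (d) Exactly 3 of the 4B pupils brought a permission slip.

3

(a) 4A: |A| = 6, |A ∩ B| = 0; needs A ∩ B = ∅ (|A ∩ B| = 0) — true.
(b) 5A: |A| = 9, |A ∩ B| = 7; needs |A ∩ B| < 7 — false.
(c) 5B: |A| = 7, |A ∩ B| = 3; needs |A ∩ B| = 3 — true.
(d) 4B: |A| = 5, |A ∩ B| = 3; needs |A ∩ B| = 3 — true.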